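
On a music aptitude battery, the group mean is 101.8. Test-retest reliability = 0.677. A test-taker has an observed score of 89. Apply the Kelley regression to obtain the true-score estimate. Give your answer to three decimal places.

T̂ = 0.677(89) + 0.323(101.8) = 60.253 + 32.8814 = 93.1344 → 93.134

93.134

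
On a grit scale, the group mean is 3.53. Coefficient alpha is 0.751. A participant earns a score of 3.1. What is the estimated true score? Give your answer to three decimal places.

T̂ = 0.751(3.1) + 0.249(3.53) = 2.3281 + 0.87897 = 3.2071 → 3.207

3.207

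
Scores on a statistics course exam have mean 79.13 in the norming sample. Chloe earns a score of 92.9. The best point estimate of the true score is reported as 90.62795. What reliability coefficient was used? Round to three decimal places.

T̂ = ρX + (1 − ρ)μ  ⇒  T̂ − μ = ρ(X − μ)
ρ = (T̂ − μ)/(X − μ) = (90.62795 − 79.13) / (92.9 − 79.13) = 11.49795 / 13.77 = 0.83500

0.835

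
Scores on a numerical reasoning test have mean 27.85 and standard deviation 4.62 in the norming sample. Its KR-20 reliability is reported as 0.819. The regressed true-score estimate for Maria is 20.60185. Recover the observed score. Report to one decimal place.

T̂ = ρX + (1 − ρ)μ  ⇒  X = (T̂ − (1 − ρ)μ) / ρ
X = (20.60185 − 0.181 × 27.85) / 0.819 = (20.60185 − 5.04085) / 0.819 = 15.56100 / 0.819 = 19.000

19.0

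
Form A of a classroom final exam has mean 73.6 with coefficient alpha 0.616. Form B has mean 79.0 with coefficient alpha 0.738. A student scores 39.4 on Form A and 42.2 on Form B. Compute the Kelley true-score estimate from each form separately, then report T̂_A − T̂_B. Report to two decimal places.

0.69

T̂_A = 0.616(39.4) + 0.384(73.6) = 52.5328
T̂_B = 0.738(42.2) + 0.262(79.0) = 51.8416
T̂_A − T̂_B = 0.6912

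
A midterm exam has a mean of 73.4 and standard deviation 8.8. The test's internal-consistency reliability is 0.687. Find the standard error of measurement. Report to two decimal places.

4.92

SEM = SD · √(1 − ρ) = 8.8 × √0.313 = 8.8 × 0.5595 = 4.923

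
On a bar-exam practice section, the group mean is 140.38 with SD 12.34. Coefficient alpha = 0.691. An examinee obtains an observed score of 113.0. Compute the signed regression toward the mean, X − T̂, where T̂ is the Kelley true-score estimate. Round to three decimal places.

T̂ = ρX + (1 − ρ)μ
  = 0.691 × 113.0 + 0.309 × 140.38
  = 78.0830 + 43.37742
  = 121.46042
  ≈ 121.4604
X − T̂ = 113.0 − 121.4604 = -8.4604 → -8.460

-8.460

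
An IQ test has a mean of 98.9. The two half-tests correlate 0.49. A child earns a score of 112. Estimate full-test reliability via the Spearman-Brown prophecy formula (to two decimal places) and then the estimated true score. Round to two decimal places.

Spearman-Brown: ρ = 2r/(1 + r) = 2(0.49)/(1 + 0.49) = 0.980/1.49 = 0.6577 → 0.66
T̂ = ρX + (1 − ρ)μ
  = 0.66 × 112 + 0.34 × 98.9
  = 73.92 + 33.626
  = 107.546
  ≈ 107.55

107.55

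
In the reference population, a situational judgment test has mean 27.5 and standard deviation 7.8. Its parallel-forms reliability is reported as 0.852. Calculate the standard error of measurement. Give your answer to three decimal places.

SEM = SD · √(1 − ρ) = 7.8 × √0.148 = 7.8 × 0.3847 = 3.0007

3.001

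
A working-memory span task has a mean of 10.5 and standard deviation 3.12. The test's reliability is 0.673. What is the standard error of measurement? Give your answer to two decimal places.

1.78

SEM = SD · √(1 − ρ) = 3.12 × √0.327 = 3.12 × 0.5718 = 1.784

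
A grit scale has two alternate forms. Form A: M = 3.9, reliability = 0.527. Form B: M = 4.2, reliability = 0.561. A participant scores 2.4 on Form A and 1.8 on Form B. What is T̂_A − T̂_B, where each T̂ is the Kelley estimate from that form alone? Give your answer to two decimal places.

0.26

T̂_A = 0.527(2.4) + 0.473(3.9) = 3.1095
T̂_B = 0.561(1.8) + 0.439(4.2) = 2.8536
T̂_A − T̂_B = 0.2559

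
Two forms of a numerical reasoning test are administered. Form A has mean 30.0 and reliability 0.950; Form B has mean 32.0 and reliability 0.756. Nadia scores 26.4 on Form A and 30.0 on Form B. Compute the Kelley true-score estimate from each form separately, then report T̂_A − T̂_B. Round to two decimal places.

-3.91

T̂_A = 0.950(26.4) + 0.050(30.0) = 26.5800
T̂_B = 0.756(30.0) + 0.244(32.0) = 30.4880
T̂_A − T̂_B = -3.9080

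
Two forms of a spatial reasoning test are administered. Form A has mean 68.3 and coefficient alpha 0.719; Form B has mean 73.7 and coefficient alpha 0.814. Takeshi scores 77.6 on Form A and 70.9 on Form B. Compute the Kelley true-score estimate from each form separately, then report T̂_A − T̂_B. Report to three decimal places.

3.566

T̂_A = 0.719(77.6) + 0.281(68.3) = 74.98670
T̂_B = 0.814(70.9) + 0.186(73.7) = 71.42080
T̂_A − T̂_B = 3.56590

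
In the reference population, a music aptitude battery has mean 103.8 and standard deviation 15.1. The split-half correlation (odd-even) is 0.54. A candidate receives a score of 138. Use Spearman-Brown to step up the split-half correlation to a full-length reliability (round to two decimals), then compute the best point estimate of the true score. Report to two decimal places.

Spearman-Brown: ρ = 2r/(1 + r) = 2(0.54)/(1 + 0.54) = 1.080/1.54 = 0.7013 → 0.70
T̂ = ρX + (1 − ρ)μ
  = 0.70 × 138 + 0.30 × 103.8
  = 96.60 + 31.140
  = 127.740
  ≈ 127.74

127.74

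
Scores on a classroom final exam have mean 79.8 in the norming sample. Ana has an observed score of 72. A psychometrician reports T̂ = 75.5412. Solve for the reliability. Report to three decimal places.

0.546

T̂ = ρX + (1 − ρ)μ  ⇒  T̂ − μ = ρ(X − μ)
ρ = (T̂ − μ)/(X − μ) = (75.5412 − 79.8) / (72 − 79.8) = -4.2588 / -7.8 = 0.54600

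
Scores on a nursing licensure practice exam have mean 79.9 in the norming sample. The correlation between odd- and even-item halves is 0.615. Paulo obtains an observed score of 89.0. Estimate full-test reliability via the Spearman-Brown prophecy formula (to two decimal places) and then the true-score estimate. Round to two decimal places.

Spearman-Brown: ρ = 2r/(1 + r) = 2(0.615)/(1 + 0.615) = 1.2300/1.615 = 0.7616 → 0.76
T̂ = ρX + (1 − ρ)μ
  = 0.76 × 89.0 + 0.24 × 79.9
  = 67.640 + 19.176
  = 86.816
  ≈ 86.82

86.82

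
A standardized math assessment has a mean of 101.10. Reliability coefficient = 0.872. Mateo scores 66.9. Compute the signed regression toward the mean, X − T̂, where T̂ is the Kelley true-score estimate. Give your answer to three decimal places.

T̂ = ρX + (1 − ρ)μ
  = 0.872 × 66.9 + 0.128 × 101.10
  = 58.3368 + 12.94080
  = 71.27760
  ≈ 71.2776
X − T̂ = 66.9 − 71.2776 = -4.3776 → -4.378

-4.378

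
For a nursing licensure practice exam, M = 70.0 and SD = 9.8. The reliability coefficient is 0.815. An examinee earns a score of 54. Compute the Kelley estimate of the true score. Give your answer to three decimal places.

56.960

T̂ = 0.815(54) + 0.185(70.0) = 44.010 + 12.9500 = 56.9600 → 56.960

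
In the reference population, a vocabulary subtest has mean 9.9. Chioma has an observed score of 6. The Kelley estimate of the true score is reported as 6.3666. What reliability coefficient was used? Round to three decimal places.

T̂ = ρX + (1 − ρ)μ  ⇒  T̂ − μ = ρ(X − μ)
ρ = (T̂ − μ)/(X − μ) = (6.3666 − 9.9) / (6 − 9.9) = -3.5334 / -3.9 = 0.90600

0.906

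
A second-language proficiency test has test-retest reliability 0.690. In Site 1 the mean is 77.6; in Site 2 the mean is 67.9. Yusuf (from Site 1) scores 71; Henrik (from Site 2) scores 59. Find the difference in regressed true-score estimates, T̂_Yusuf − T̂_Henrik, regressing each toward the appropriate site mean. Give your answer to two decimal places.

T̂_Yusuf = 0.690(71) + 0.310(77.6) = 73.0460
T̂_Henrik = 0.690(59) + 0.310(67.9) = 61.7590
Difference = 73.0460 − 61.7590 = 11.2870

11.29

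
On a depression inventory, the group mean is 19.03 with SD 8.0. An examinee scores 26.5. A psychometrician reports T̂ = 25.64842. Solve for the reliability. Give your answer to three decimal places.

0.886

T̂ = ρX + (1 − ρ)μ  ⇒  T̂ − μ = ρ(X − μ)
ρ = (T̂ − μ)/(X − μ) = (25.64842 − 19.03) / (26.5 − 19.03) = 6.61842 / 7.47 = 0.88600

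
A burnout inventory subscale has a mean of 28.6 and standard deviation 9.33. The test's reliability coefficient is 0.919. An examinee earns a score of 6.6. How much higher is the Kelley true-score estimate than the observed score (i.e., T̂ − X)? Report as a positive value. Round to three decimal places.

Kelley's formula gives T̂ = 0.919·6.6 + 0.081·28.6 = 6.0654 + 2.3166 = 8.38200.
T̂ − X = 8.3820 − 6.6 = 1.7820 → 1.782

1.782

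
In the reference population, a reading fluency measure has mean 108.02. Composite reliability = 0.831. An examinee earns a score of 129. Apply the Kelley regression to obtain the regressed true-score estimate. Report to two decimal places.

125.45

T̂ = ρX + (1 − ρ)μ
  = 0.831 × 129 + 0.169 × 108.02
  = 107.199 + 18.25538
  = 125.454
  ≈ 125.45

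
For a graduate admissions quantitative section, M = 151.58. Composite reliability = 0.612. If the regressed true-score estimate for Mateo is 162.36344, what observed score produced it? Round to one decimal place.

T̂ = ρX + (1 − ρ)μ  ⇒  X = (T̂ − (1 − ρ)μ) / ρ
X = (162.36344 − 0.388 × 151.58) / 0.612 = (162.36344 − 58.81304) / 0.612 = 103.55040 / 0.612 = 169.200

169.2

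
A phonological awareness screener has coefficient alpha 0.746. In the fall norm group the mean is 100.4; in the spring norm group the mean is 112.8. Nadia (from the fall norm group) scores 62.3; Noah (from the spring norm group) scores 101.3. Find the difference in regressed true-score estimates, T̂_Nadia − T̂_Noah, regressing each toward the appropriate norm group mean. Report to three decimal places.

T̂_Nadia = 0.746(62.3) + 0.254(100.4) = 71.97740
T̂_Noah = 0.746(101.3) + 0.254(112.8) = 104.22100
Difference = 71.97740 − 104.22100 = -32.24360

-32.244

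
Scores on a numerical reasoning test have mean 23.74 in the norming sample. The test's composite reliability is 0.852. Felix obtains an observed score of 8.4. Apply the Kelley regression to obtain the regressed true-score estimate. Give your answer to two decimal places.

T̂ = 0.852(8.4) + 0.148(23.74) = 7.1568 + 3.51352 = 10.670 → 10.67

10.67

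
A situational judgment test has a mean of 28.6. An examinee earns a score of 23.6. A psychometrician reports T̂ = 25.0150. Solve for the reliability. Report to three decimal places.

0.717

T̂ = ρX + (1 − ρ)μ  ⇒  T̂ − μ = ρ(X − μ)
ρ = (T̂ − μ)/(X − μ) = (25.0150 − 28.6) / (23.6 − 28.6) = -3.5850 / -5.0 = 0.71700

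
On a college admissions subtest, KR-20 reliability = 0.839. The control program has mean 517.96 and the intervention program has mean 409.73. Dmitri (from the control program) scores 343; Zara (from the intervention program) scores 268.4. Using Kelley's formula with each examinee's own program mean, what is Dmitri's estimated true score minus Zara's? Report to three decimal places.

T̂_Dmitri = 0.839(343) + 0.161(517.96) = 371.16856
T̂_Zara = 0.839(268.4) + 0.161(409.73) = 291.15413
Difference = 371.16856 − 291.15413 = 80.01443

80.014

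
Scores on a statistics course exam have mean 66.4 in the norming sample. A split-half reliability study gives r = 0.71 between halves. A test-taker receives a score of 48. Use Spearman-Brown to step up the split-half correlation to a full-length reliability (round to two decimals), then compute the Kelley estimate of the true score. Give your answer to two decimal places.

51.13

Spearman-Brown: ρ = 2r/(1 + r) = 2(0.71)/(1 + 0.71) = 1.420/1.71 = 0.8304 → 0.83
T̂ = 0.83(48) + 0.17(66.4) = 39.84 + 11.288 = 51.128 → 51.13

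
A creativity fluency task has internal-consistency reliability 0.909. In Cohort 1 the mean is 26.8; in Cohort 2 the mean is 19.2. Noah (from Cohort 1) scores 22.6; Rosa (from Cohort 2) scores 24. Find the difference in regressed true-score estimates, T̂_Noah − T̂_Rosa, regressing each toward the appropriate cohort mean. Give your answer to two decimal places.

-0.58

T̂_Noah = 0.909(22.6) + 0.091(26.8) = 22.9822
T̂_Rosa = 0.909(24) + 0.091(19.2) = 23.5632
Difference = 22.9822 − 23.5632 = -0.5810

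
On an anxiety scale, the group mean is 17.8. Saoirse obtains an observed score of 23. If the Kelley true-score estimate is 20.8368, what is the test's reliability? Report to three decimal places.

0.584

T̂ = ρX + (1 − ρ)μ  ⇒  T̂ − μ = ρ(X − μ)
ρ = (T̂ − μ)/(X − μ) = (20.8368 − 17.8) / (23 − 17.8) = 3.0368 / 5.2 = 0.58400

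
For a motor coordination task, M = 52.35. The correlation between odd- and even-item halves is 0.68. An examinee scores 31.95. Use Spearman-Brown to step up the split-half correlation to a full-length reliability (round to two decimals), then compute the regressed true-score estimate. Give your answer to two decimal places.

35.83

Spearman-Brown: ρ = 2r/(1 + r) = 2(0.68)/(1 + 0.68) = 1.360/1.68 = 0.8095 → 0.81
T̂ = 0.81(31.95) + 0.19(52.35) = 25.8795 + 9.9465 = 35.826 → 35.83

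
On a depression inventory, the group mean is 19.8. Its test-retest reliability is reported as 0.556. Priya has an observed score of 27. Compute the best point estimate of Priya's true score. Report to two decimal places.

T̂ = 0.556(27) + 0.444(19.8) = 15.012 + 8.7912 = 23.803 → 23.80

23.80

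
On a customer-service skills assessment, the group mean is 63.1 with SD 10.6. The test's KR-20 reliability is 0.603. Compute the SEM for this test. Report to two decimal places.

SEM = SD · √(1 − ρ) = 10.6 × √0.397 = 10.6 × 0.6301 = 6.679

6.68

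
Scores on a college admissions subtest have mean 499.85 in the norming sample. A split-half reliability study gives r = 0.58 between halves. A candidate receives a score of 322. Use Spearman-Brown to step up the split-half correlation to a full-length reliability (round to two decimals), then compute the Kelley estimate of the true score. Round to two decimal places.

Spearman-Brown: ρ = 2r/(1 + r) = 2(0.58)/(1 + 0.58) = 1.160/1.58 = 0.7342 → 0.73
T̂ = 0.73(322) + 0.27(499.85) = 235.06 + 134.9595 = 370.019 → 370.02

370.02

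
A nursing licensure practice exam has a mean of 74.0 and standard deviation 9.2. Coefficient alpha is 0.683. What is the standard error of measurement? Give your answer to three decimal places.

5.180

SEM = SD · √(1 − ρ) = 9.2 × √0.317 = 9.2 × 0.5630 = 5.1799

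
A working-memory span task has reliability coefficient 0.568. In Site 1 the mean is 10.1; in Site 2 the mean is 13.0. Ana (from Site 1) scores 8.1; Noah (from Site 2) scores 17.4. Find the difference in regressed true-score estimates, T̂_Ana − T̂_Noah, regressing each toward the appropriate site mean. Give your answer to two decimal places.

-6.54

T̂_Ana = 0.568(8.1) + 0.432(10.1) = 8.9640
T̂_Noah = 0.568(17.4) + 0.432(13.0) = 15.4992
Difference = 8.9640 − 15.4992 = -6.5352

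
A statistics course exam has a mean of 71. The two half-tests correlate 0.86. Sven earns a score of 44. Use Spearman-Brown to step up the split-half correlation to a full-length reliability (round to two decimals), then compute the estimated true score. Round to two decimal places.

46.16

Spearman-Brown: ρ = 2r/(1 + r) = 2(0.86)/(1 + 0.86) = 1.720/1.86 = 0.9247 → 0.92
T̂ = ρX + (1 − ρ)μ
  = 0.92 × 44 + 0.08 × 71
  = 40.48 + 5.68
  = 46.160
  ≈ 46.16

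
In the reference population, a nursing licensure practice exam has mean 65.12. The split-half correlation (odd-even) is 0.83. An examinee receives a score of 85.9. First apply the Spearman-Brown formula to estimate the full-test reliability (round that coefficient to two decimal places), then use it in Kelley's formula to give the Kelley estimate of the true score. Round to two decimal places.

84.03

Spearman-Brown: ρ = 2r/(1 + r) = 2(0.83)/(1 + 0.83) = 1.660/1.83 = 0.9071 → 0.91
T̂ = ρX + (1 − ρ)μ
  = 0.91 × 85.9 + 0.09 × 65.12
  = 78.169 + 5.8608
  = 84.030
  ≈ 84.03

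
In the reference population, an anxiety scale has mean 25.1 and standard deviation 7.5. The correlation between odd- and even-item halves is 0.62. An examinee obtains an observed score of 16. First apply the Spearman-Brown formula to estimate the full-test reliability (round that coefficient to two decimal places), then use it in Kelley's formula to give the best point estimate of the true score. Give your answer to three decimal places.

18.093

Spearman-Brown: ρ = 2r/(1 + r) = 2(0.62)/(1 + 0.62) = 1.240/1.62 = 0.7654 → 0.77
T̂ = 0.77(16) + 0.23(25.1) = 12.32 + 5.773 = 18.0930 → 18.093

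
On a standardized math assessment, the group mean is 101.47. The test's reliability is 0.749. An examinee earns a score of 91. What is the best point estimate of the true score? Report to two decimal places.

T̂ = 0.749(91) + 0.251(101.47) = 68.159 + 25.46897 = 93.628 → 93.63

93.63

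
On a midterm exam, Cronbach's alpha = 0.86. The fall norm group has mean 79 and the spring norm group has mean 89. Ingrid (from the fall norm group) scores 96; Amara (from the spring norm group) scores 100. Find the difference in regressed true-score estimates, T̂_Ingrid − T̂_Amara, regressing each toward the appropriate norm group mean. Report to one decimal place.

T̂_Ingrid = 0.86(96) + 0.14(79) = 93.620
T̂_Amara = 0.86(100) + 0.14(89) = 98.460
Difference = 93.620 − 98.460 = -4.840

-4.8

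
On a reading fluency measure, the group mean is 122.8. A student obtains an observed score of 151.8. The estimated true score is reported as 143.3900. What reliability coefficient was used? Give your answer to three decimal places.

T̂ = ρX + (1 − ρ)μ  ⇒  T̂ − μ = ρ(X − μ)
ρ = (T̂ − μ)/(X − μ) = (143.3900 − 122.8) / (151.8 − 122.8) = 20.5900 / 29.0 = 0.71000

0.710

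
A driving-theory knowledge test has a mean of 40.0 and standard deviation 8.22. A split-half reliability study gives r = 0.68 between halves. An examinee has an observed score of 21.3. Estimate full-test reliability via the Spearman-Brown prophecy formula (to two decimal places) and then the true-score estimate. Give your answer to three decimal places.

Spearman-Brown: ρ = 2r/(1 + r) = 2(0.68)/(1 + 0.68) = 1.360/1.68 = 0.8095 → 0.81
T̂ = ρX + (1 − ρ)μ
  = 0.81 × 21.3 + 0.19 × 40.0
  = 17.253 + 7.600
  = 24.8530
  ≈ 24.853

24.853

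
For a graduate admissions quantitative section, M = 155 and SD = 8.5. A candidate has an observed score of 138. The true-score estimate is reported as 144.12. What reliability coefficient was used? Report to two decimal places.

T̂ = ρX + (1 − ρ)μ  ⇒  T̂ − μ = ρ(X − μ)
ρ = (T̂ − μ)/(X − μ) = (144.12 − 155) / (138 − 155) = -10.88 / -17.0 = 0.6400

0.64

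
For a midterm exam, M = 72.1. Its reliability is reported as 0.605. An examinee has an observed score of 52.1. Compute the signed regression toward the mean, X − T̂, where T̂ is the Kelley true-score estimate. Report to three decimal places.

T̂ = 0.605(52.1) + 0.395(72.1) = 31.5205 + 28.4795 = 60.00000 → 60.0000
X − T̂ = 52.1 − 60.0000 = -7.9000 → -7.900

-7.900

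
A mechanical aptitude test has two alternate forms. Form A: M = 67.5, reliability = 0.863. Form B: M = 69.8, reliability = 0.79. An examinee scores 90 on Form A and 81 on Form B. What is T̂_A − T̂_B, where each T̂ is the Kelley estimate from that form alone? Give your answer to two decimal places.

T̂_A = 0.863(90) + 0.137(67.5) = 86.9175
T̂_B = 0.79(81) + 0.21(69.8) = 78.6480
T̂_A − T̂_B = 8.2695

8.27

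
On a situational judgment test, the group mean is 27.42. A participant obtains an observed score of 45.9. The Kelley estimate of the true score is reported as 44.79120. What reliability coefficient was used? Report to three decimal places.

T̂ = ρX + (1 − ρ)μ  ⇒  T̂ − μ = ρ(X − μ)
ρ = (T̂ − μ)/(X − μ) = (44.79120 − 27.42) / (45.9 − 27.42) = 17.37120 / 18.48 = 0.94000

0.940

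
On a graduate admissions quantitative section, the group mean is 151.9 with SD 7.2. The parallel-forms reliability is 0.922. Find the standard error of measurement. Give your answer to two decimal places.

2.01

SEM = SD · √(1 − ρ) = 7.2 × √0.078 = 7.2 × 0.2793 = 2.011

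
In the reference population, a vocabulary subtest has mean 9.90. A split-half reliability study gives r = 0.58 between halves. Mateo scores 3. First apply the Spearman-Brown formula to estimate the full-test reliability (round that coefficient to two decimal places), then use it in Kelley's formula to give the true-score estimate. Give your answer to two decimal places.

4.86

Spearman-Brown: ρ = 2r/(1 + r) = 2(0.58)/(1 + 0.58) = 1.160/1.58 = 0.7342 → 0.73
T̂ = ρX + (1 − ρ)μ
  = 0.73 × 3 + 0.27 × 9.90
  = 2.19 + 2.6730
  = 4.863
  ≈ 4.86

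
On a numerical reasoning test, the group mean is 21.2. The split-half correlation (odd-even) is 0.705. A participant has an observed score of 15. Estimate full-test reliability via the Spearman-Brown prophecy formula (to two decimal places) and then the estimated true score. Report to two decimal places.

Spearman-Brown: ρ = 2r/(1 + r) = 2(0.705)/(1 + 0.705) = 1.4100/1.705 = 0.8270 → 0.83
T̂ = 0.83(15) + 0.17(21.2) = 12.45 + 3.604 = 16.054 → 16.05

16.05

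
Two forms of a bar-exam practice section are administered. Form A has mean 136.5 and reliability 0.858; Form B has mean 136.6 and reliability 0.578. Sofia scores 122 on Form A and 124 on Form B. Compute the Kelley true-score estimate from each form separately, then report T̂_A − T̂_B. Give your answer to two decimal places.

T̂_A = 0.858(122) + 0.142(136.5) = 124.0590
T̂_B = 0.578(124) + 0.422(136.6) = 129.3172
T̂_A − T̂_B = -5.2582

-5.26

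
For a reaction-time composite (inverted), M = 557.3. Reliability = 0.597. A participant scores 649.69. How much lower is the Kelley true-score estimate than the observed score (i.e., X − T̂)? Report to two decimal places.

T̂ = ρX + (1 − ρ)μ
  = 0.597 × 649.69 + 0.403 × 557.3
  = 387.86493 + 224.5919
  = 612.4568
  ≈ 612.457
X − T̂ = 649.69 − 612.457 = 37.233 → 37.23

37.23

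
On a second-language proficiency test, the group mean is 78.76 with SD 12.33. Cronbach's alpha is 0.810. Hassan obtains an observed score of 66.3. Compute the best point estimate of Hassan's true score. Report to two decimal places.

T̂ = ρX + (1 − ρ)μ
  = 0.810 × 66.3 + 0.190 × 78.76
  = 53.7030 + 14.96440
  = 68.667
  ≈ 68.67

68.67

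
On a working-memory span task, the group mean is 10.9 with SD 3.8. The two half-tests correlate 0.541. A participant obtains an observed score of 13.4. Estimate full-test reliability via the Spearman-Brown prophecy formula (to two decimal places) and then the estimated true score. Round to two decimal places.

12.65

Spearman-Brown: ρ = 2r/(1 + r) = 2(0.541)/(1 + 0.541) = 1.0820/1.541 = 0.7021 → 0.70
Regress the observed score toward the mean by the unreliability: T̂ = 0.70·13.4 + 0.30·10.9 = 9.380 + 3.270 = 12.650.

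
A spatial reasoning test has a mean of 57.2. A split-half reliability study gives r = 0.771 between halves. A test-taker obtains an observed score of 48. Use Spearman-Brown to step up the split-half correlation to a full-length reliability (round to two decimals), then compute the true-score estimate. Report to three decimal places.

49.196

Spearman-Brown: ρ = 2r/(1 + r) = 2(0.771)/(1 + 0.771) = 1.5420/1.771 = 0.8707 → 0.87
T̂ = ρX + (1 − ρ)μ
  = 0.87 × 48 + 0.13 × 57.2
  = 41.76 + 7.436
  = 49.1960
  ≈ 49.196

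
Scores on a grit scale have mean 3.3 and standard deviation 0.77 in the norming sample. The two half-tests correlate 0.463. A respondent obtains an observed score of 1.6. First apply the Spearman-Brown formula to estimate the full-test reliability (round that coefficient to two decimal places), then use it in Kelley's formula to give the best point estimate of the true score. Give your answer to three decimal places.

2.229

Spearman-Brown: ρ = 2r/(1 + r) = 2(0.463)/(1 + 0.463) = 0.9260/1.463 = 0.6329 → 0.63
Kelley's formula gives T̂ = 0.63·1.6 + 0.37·3.3 = 1.008 + 1.221 = 2.2290.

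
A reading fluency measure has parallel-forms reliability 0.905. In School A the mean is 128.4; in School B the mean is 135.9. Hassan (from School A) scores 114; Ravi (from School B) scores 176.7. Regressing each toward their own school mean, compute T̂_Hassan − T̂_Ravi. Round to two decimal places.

-57.46

T̂_Hassan = 0.905(114) + 0.095(128.4) = 115.3680
T̂_Ravi = 0.905(176.7) + 0.095(135.9) = 172.8240
Difference = 115.3680 − 172.8240 = -57.4560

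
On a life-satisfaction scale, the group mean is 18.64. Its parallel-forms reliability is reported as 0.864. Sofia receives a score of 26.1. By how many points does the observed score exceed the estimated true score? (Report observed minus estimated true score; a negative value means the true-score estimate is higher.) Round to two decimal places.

1.01

T̂ = 0.864(26.1) + 0.136(18.64) = 22.5504 + 2.53504 = 25.0854 → 25.085
X − T̂ = 26.1 − 25.085 = 1.015 → 1.01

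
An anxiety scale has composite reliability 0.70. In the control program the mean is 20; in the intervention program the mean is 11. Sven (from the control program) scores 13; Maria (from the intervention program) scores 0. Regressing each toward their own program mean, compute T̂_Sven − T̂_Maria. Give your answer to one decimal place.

11.8

T̂_Sven = 0.70(13) + 0.30(20) = 15.100
T̂_Maria = 0.70(0) + 0.30(11) = 3.300
Difference = 15.100 − 3.300 = 11.800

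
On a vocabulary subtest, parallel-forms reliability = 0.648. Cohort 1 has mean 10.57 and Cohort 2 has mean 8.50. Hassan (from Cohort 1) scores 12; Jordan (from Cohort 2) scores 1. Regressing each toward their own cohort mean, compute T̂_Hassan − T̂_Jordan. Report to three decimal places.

7.857

T̂_Hassan = 0.648(12) + 0.352(10.57) = 11.49664
T̂_Jordan = 0.648(1) + 0.352(8.50) = 3.64000
Difference = 11.49664 − 3.64000 = 7.85664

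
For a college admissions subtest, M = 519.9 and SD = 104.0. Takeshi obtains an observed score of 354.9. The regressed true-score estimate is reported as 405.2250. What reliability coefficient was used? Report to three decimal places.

0.695

T̂ = ρX + (1 − ρ)μ  ⇒  T̂ − μ = ρ(X − μ)
ρ = (T̂ − μ)/(X − μ) = (405.2250 − 519.9) / (354.9 − 519.9) = -114.6750 / -165.0 = 0.69500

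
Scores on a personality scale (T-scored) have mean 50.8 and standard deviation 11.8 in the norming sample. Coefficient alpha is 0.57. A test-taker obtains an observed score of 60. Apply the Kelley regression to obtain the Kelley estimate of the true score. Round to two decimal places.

56.04

T̂ = 0.57(60) + 0.43(50.8) = 34.20 + 21.844 = 56.044 → 56.04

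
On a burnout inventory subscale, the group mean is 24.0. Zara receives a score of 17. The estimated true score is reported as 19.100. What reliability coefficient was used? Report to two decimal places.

0.70

T̂ = ρX + (1 − ρ)μ  ⇒  T̂ − μ = ρ(X − μ)
ρ = (T̂ − μ)/(X − μ) = (19.100 − 24.0) / (17 − 24.0) = -4.900 / -7.0 = 0.7000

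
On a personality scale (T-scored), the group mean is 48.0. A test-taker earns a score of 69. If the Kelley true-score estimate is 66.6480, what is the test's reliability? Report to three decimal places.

T̂ = ρX + (1 − ρ)μ  ⇒  T̂ − μ = ρ(X − μ)
ρ = (T̂ − μ)/(X − μ) = (66.6480 − 48.0) / (69 − 48.0) = 18.6480 / 21.0 = 0.88800

0.888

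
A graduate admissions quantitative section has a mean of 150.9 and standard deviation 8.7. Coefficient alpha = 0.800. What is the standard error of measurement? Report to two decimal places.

SEM = SD · √(1 − ρ) = 8.7 × √0.200 = 8.7 × 0.4472 = 3.891

3.89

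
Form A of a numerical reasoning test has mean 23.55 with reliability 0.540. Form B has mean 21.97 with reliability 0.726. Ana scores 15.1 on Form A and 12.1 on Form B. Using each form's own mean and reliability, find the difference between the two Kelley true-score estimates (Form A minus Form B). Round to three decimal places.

T̂_A = 0.540(15.1) + 0.460(23.55) = 18.98700
T̂_B = 0.726(12.1) + 0.274(21.97) = 14.80438
T̂_A − T̂_B = 4.18262

4.183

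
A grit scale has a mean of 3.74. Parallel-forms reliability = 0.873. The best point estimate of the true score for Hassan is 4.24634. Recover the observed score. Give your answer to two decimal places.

4.32

T̂ = ρX + (1 − ρ)μ  ⇒  X = (T̂ − (1 − ρ)μ) / ρ
X = (4.24634 − 0.127 × 3.74) / 0.873 = (4.24634 − 0.47498) / 0.873 = 3.77136 / 0.873 = 4.3200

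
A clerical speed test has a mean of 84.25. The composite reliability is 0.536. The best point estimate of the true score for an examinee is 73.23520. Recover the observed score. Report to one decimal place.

63.7

T̂ = ρX + (1 − ρ)μ  ⇒  X = (T̂ − (1 − ρ)μ) / ρ
X = (73.23520 − 0.464 × 84.25) / 0.536 = (73.23520 − 39.09200) / 0.536 = 34.14320 / 0.536 = 63.700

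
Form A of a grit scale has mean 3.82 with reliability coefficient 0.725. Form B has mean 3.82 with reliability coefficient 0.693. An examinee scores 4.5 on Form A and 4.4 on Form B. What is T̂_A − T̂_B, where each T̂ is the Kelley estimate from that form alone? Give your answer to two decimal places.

T̂_A = 0.725(4.5) + 0.275(3.82) = 4.3130
T̂_B = 0.693(4.4) + 0.307(3.82) = 4.2219
T̂_A − T̂_B = 0.0911

0.09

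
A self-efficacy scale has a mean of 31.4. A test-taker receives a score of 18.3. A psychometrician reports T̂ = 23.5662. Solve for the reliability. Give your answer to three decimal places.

0.598

T̂ = ρX + (1 − ρ)μ  ⇒  T̂ − μ = ρ(X − μ)
ρ = (T̂ − μ)/(X − μ) = (23.5662 − 31.4) / (18.3 − 31.4) = -7.8338 / -13.1 = 0.59800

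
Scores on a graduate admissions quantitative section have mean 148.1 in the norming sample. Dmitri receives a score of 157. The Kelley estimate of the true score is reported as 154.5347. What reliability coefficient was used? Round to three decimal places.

0.723

T̂ = ρX + (1 − ρ)μ  ⇒  T̂ − μ = ρ(X − μ)
ρ = (T̂ − μ)/(X − μ) = (154.5347 − 148.1) / (157 − 148.1) = 6.4347 / 8.9 = 0.72300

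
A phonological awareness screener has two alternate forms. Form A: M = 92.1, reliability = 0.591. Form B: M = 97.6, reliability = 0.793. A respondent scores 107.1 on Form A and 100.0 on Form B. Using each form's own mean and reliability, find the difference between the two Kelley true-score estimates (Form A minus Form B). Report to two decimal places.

T̂_A = 0.591(107.1) + 0.409(92.1) = 100.9650
T̂_B = 0.793(100.0) + 0.207(97.6) = 99.5032
T̂_A − T̂_B = 1.4618

1.46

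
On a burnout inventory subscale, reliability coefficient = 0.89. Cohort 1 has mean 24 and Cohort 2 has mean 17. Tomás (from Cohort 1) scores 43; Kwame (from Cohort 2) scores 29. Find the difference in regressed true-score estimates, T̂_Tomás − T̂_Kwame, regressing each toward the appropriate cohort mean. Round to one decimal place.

13.2

T̂_Tomás = 0.89(43) + 0.11(24) = 40.910
T̂_Kwame = 0.89(29) + 0.11(17) = 27.680
Difference = 40.910 − 27.680 = 13.230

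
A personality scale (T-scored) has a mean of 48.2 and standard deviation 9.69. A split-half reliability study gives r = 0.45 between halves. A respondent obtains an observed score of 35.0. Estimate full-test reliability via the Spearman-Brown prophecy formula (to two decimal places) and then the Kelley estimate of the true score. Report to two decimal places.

40.02

Spearman-Brown: ρ = 2r/(1 + r) = 2(0.45)/(1 + 0.45) = 0.900/1.45 = 0.6207 → 0.62
T̂ = 0.62(35.0) + 0.38(48.2) = 21.700 + 18.316 = 40.016 → 40.02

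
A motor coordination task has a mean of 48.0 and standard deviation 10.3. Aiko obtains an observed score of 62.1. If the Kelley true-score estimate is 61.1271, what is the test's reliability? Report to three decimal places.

T̂ = ρX + (1 − ρ)μ  ⇒  T̂ − μ = ρ(X − μ)
ρ = (T̂ − μ)/(X − μ) = (61.1271 − 48.0) / (62.1 − 48.0) = 13.1271 / 14.1 = 0.93100

0.931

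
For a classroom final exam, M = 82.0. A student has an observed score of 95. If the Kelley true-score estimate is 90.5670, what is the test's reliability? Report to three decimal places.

0.659

T̂ = ρX + (1 − ρ)μ  ⇒  T̂ − μ = ρ(X − μ)
ρ = (T̂ − μ)/(X − μ) = (90.5670 − 82.0) / (95 − 82.0) = 8.5670 / 13.0 = 0.65900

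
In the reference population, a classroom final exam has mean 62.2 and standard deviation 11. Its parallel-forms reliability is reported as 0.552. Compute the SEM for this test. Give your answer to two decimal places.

7.36

SEM = SD · √(1 − ρ) = 11 × √0.448 = 11 × 0.6693 = 7.363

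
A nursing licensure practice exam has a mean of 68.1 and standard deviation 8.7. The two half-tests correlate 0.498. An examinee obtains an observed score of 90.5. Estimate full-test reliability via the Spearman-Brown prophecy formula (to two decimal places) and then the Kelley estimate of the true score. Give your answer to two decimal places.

Spearman-Brown: ρ = 2r/(1 + r) = 2(0.498)/(1 + 0.498) = 0.9960/1.498 = 0.6649 → 0.66
T̂ = ρX + (1 − ρ)μ
  = 0.66 × 90.5 + 0.34 × 68.1
  = 59.730 + 23.154
  = 82.884
  ≈ 82.88

82.88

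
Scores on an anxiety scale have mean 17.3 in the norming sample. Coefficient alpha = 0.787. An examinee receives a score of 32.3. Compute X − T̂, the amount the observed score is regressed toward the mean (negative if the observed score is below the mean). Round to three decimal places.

3.195

T̂ = ρX + (1 − ρ)μ
  = 0.787 × 32.3 + 0.213 × 17.3
  = 25.4201 + 3.6849
  = 29.10500
  ≈ 29.1050
X − T̂ = 32.3 − 29.1050 = 3.1950 → 3.195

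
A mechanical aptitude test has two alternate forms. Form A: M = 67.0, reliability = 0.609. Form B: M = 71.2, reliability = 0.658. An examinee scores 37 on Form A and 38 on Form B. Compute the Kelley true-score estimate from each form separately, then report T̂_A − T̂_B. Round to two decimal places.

T̂_A = 0.609(37) + 0.391(67.0) = 48.7300
T̂_B = 0.658(38) + 0.342(71.2) = 49.3544
T̂_A − T̂_B = -0.6244

-0.62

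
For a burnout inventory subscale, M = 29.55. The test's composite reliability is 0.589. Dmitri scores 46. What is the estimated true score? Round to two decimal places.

39.24

T̂ = 0.589(46) + 0.411(29.55) = 27.094 + 12.14505 = 39.239 → 39.24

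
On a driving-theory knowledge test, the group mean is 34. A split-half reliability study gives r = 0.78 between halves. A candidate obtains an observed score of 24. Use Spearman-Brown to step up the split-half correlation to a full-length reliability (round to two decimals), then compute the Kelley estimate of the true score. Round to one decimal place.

Spearman-Brown: ρ = 2r/(1 + r) = 2(0.78)/(1 + 0.78) = 1.560/1.78 = 0.8764 → 0.88
Weight the observed score by reliability and the mean by (1 − reliability): T̂ = 0.88·24 + 0.12·34 = 21.12 + 4.08 = 25.20.

25.2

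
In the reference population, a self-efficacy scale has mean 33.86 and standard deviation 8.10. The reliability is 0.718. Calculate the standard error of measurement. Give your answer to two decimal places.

4.30

SEM = SD · √(1 − ρ) = 8.10 × √0.282 = 8.10 × 0.5310 = 4.301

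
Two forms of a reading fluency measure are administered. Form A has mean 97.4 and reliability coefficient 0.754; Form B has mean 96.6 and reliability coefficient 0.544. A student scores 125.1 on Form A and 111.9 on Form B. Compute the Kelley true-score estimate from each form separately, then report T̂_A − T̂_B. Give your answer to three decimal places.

T̂_A = 0.754(125.1) + 0.246(97.4) = 118.28580
T̂_B = 0.544(111.9) + 0.456(96.6) = 104.92320
T̂_A − T̂_B = 13.36260

13.363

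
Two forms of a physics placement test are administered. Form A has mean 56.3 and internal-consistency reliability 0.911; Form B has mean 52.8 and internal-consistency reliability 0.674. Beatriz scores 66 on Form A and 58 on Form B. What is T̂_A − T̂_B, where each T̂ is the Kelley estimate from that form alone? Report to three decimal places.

8.832

T̂_A = 0.911(66) + 0.089(56.3) = 65.13670
T̂_B = 0.674(58) + 0.326(52.8) = 56.30480
T̂_A − T̂_B = 8.83190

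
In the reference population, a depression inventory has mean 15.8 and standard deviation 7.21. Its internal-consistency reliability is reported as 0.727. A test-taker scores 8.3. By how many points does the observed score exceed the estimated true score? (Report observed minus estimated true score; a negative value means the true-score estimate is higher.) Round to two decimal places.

-2.05

Kelley's formula gives T̂ = 0.727·8.3 + 0.273·15.8 = 6.0341 + 4.3134 = 10.3475.
X − T̂ = 8.3 − 10.348 = -2.047 → -2.05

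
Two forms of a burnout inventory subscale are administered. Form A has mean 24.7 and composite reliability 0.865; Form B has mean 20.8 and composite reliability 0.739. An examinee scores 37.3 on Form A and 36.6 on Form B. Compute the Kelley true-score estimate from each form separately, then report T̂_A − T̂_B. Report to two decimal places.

T̂_A = 0.865(37.3) + 0.135(24.7) = 35.5990
T̂_B = 0.739(36.6) + 0.261(20.8) = 32.4762
T̂_A − T̂_B = 3.1228

3.12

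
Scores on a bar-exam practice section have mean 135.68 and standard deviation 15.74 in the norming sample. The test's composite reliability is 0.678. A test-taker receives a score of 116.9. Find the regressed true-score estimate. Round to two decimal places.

T̂ = 0.678(116.9) + 0.322(135.68) = 79.2582 + 43.68896 = 122.947 → 122.95

122.95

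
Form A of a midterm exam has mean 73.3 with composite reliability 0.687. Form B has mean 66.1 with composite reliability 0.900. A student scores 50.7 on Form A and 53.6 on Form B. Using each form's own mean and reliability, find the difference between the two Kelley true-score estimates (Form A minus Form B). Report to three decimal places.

T̂_A = 0.687(50.7) + 0.313(73.3) = 57.77380
T̂_B = 0.900(53.6) + 0.100(66.1) = 54.85000
T̂_A − T̂_B = 2.92380

2.924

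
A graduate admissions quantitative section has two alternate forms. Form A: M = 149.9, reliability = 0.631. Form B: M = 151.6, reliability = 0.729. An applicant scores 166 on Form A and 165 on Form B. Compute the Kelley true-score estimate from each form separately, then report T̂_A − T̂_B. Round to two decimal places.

-1.31

T̂_A = 0.631(166) + 0.369(149.9) = 160.0591
T̂_B = 0.729(165) + 0.271(151.6) = 161.3686
T̂_A − T̂_B = -1.3095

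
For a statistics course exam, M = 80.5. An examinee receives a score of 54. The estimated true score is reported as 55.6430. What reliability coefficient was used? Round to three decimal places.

0.938

T̂ = ρX + (1 − ρ)μ  ⇒  T̂ − μ = ρ(X − μ)
ρ = (T̂ − μ)/(X − μ) = (55.6430 − 80.5) / (54 − 80.5) = -24.8570 / -26.5 = 0.93800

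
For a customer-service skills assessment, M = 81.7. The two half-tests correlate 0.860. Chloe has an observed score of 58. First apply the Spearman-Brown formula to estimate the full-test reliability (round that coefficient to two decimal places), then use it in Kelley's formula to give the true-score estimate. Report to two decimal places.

Spearman-Brown: ρ = 2r/(1 + r) = 2(0.860)/(1 + 0.860) = 1.7200/1.860 = 0.9247 → 0.92
T̂ = 0.92(58) + 0.08(81.7) = 53.36 + 6.536 = 59.896 → 59.90

59.90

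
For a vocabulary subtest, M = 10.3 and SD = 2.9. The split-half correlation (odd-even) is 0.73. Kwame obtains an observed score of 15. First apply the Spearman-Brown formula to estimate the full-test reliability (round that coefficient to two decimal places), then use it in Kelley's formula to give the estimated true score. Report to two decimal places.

Spearman-Brown: ρ = 2r/(1 + r) = 2(0.73)/(1 + 0.73) = 1.460/1.73 = 0.8439 → 0.84
T̂ = ρX + (1 − ρ)μ
  = 0.84 × 15 + 0.16 × 10.3
  = 12.60 + 1.648
  = 14.248
  ≈ 14.25

14.25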